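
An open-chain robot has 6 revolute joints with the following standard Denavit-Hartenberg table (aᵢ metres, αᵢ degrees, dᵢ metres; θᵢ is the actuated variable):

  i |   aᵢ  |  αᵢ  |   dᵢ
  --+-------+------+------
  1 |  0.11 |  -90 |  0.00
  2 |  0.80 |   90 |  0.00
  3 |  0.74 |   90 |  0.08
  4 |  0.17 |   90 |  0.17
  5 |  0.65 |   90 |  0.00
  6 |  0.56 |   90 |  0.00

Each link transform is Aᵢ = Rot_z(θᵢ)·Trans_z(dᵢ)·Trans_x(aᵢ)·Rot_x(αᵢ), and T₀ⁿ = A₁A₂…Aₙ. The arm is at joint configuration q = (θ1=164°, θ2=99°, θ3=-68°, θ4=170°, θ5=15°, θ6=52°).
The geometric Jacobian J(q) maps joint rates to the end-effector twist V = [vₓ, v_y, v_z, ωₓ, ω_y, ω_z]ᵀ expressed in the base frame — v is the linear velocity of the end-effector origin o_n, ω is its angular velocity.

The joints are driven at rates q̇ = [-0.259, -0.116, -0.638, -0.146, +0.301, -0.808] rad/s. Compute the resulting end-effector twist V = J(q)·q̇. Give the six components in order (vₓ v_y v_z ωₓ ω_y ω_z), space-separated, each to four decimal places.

-0.1062 -0.1626 0.4459 0.4483 0.4884 0.2856

o_n = [-0.7686, 0.1004, -0.4000]
J₁: ẑ×o_n = [-0.1004, -0.7686, 0.0000], ω = ẑ
J2: z=[-0.2756, -0.9613, 0.0000] o=[-0.1057, 0.0303, 0.0000] → [0.3845, -0.1103, -0.6565, -0.2756, -0.9613, 0.0000]
J3: z=[-0.9494, 0.2722, -0.1564] o=[0.0146, -0.0042, -0.7902] → [0.1226, 0.4929, 0.1139, -0.9494, 0.2722, -0.1564]
J4: z=[-0.0362, 0.4001, 0.9158] o=[0.1694, 0.6652, -1.0765] → [0.7878, -0.8345, 0.3957, -0.0362, 0.4001, 0.9158]
J5: z=[-0.8808, 0.4201, -0.2183] o=[0.0830, 0.5947, -0.8635] → [0.0868, 0.5941, 0.7931, -0.8808, 0.4201, -0.2183]
J6: z=[-0.0872, -0.5973, -0.7973] o=[-0.2194, 0.1506, -0.4977] → [-0.0984, 0.4463, -0.3236, -0.0872, -0.5973, -0.7973]
V = J·q̇ = [-0.1062, -0.1626, 0.4459, 0.4483, 0.4884, 0.2856]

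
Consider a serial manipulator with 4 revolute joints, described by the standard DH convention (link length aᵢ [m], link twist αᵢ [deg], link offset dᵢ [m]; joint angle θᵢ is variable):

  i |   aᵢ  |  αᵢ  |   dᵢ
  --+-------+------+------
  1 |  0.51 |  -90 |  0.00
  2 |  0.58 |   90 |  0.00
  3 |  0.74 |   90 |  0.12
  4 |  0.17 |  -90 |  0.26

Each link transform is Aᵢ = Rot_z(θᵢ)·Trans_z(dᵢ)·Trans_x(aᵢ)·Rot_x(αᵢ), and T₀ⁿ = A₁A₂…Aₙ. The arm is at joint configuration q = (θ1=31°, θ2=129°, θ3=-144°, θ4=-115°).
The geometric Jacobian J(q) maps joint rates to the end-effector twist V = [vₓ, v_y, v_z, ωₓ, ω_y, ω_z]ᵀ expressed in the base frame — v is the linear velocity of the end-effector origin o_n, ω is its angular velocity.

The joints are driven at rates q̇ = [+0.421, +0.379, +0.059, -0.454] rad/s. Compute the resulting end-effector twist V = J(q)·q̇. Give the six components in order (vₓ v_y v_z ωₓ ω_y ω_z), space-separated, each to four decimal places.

o_n = [0.5696, 0.1294, 0.1095]
J₁: ẑ×o_n = [-0.1294, 0.5696, 0.0000], ω = ẑ
J2: z=[-0.5150, 0.8572, 0.0000] o=[0.4372, 0.2627, 0.0000] → [0.0939, 0.0564, -0.0449, -0.5150, 0.8572, 0.0000]
J3: z=[0.6661, 0.4003, -0.6293] o=[0.1243, 0.0747, -0.4507] → [0.2587, -0.6535, -0.1417, 0.6661, 0.4003, -0.6293]
J4: z=[-0.0996, 0.8840, 0.4568] o=[0.7512, -0.0561, -0.0610] → [0.0660, -0.0660, 0.1421, -0.0996, 0.8840, 0.4568]
V = J·q̇ = [-0.0336, 0.2526, -0.0899, -0.1107, -0.0528, 0.1765]

-0.0336 0.2526 -0.0899 -0.1107 -0.0528 0.1765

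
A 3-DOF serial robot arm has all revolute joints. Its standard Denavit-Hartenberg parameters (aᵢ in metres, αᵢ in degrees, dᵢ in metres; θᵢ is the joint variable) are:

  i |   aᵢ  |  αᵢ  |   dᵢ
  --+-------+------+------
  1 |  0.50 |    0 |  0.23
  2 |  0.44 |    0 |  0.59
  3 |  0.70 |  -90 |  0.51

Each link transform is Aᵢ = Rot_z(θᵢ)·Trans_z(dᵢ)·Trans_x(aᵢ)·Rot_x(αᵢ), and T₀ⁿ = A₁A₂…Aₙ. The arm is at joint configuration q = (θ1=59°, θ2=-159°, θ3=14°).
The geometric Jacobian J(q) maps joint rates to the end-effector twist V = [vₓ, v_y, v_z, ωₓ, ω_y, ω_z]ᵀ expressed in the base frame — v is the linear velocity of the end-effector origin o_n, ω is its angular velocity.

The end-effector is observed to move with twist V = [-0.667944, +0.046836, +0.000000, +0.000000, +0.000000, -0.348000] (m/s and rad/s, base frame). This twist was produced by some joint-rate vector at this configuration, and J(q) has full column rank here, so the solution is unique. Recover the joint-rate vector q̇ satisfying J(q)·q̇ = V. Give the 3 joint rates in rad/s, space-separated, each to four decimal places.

-0.0610 -0.9800 0.6930

o_n = [0.2299, -0.7030, 1.3300]
J₁: ẑ×o_n = [0.7030, 0.2299, -0.0000], ω = ẑ
J2: z=[0.0000, 0.0000, 1.0000] o=[0.2575, 0.4286, 0.2300] → [1.1316, -0.0276, 0.0000, 0.0000, 0.0000, 1.0000]
J3: z=[0.0000, 0.0000, 1.0000] o=[0.1811, -0.0047, 0.8200] → [0.6983, 0.0488, -0.0000, 0.0000, 0.0000, 1.0000]
q̇ = J⁺·V = [-0.0610, -0.9800, 0.6930]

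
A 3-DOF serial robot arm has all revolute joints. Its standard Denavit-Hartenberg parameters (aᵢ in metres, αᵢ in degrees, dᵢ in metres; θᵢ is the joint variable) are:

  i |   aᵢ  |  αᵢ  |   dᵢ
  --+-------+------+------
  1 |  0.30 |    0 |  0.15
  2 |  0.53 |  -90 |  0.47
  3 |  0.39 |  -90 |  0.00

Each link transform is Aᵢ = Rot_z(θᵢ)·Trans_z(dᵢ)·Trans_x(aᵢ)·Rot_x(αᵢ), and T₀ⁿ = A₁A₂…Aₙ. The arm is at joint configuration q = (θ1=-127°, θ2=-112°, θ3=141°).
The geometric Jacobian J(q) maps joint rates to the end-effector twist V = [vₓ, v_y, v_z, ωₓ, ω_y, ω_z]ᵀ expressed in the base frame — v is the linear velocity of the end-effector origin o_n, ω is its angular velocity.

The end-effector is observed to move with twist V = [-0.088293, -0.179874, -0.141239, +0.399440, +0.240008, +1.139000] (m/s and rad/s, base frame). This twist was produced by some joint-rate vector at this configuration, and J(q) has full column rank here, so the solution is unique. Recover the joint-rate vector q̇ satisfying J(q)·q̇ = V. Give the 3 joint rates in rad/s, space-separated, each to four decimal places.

0.8020 0.3370 -0.4660

o_n = [-0.2974, -0.0451, 0.3746]
J₁: ẑ×o_n = [0.0451, -0.2974, 0.0000], ω = ẑ
J2: z=[0.0000, 0.0000, 1.0000] o=[-0.1805, -0.2396, 0.1500] → [-0.1945, -0.1169, 0.0000, 0.0000, 0.0000, 1.0000]
J3: z=[-0.8572, -0.5150, 0.0000] o=[-0.4535, 0.2147, 0.6200] → [0.1264, -0.2104, 0.3031, -0.8572, -0.5150, 0.0000]
q̇ = J⁺·V = [0.8020, 0.3370, -0.4660]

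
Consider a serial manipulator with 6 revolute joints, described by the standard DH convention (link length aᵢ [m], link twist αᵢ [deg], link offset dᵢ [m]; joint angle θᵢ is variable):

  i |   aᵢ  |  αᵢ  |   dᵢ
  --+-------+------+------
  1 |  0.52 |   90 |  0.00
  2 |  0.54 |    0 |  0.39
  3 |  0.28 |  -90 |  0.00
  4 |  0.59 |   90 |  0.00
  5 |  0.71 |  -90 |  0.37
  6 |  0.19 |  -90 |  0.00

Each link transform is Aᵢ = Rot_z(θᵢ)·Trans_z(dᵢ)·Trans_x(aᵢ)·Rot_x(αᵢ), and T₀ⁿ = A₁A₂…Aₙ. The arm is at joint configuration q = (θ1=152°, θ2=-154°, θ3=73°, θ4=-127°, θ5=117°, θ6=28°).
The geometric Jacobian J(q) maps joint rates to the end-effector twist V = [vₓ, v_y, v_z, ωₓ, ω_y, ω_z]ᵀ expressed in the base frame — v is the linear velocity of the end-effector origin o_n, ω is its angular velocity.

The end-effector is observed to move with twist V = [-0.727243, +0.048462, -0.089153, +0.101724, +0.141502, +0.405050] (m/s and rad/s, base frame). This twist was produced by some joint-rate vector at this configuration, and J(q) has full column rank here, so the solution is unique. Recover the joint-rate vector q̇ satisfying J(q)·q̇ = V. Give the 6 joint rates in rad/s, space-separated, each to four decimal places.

o_n = [-0.5289, 0.7047, -0.0556]
J₁: ẑ×o_n = [-0.7047, -0.5289, 0.0000], ω = ẑ
J2: z=[0.4695, 0.8829, 0.0000] o=[-0.4591, 0.2441, 0.0000] → [-0.0491, 0.0261, 0.2778, 0.4695, 0.8829, 0.0000]
J3: z=[0.4695, 0.8829, 0.0000] o=[0.1525, 0.3606, -0.2367] → [0.1599, -0.0850, 0.7632, 0.4695, 0.8829, 0.0000]
J4: z=[-0.8721, 0.4637, 0.1564] o=[0.1138, 0.3812, -0.5133] → [0.1616, 0.2986, 0.0158, -0.8721, 0.4637, 0.1564]
J5: z=[-0.1722, -0.5900, 0.7888] o=[0.3841, 0.7711, -0.1626] → [-0.0107, -0.7017, -0.5272, -0.1722, -0.5900, 0.7888]
J6: z=[-0.0122, -0.7994, -0.6006] o=[-0.3790, 0.6331, 0.0366] → [0.1168, 0.0889, -0.1207, -0.0122, -0.7994, -0.6006]
q̇ = J⁺·V = [0.7280, 0.1450, -0.7220, -0.2820, -0.7030, -0.4590]

0.7280 0.1450 -0.7220 -0.2820 -0.7030 -0.4590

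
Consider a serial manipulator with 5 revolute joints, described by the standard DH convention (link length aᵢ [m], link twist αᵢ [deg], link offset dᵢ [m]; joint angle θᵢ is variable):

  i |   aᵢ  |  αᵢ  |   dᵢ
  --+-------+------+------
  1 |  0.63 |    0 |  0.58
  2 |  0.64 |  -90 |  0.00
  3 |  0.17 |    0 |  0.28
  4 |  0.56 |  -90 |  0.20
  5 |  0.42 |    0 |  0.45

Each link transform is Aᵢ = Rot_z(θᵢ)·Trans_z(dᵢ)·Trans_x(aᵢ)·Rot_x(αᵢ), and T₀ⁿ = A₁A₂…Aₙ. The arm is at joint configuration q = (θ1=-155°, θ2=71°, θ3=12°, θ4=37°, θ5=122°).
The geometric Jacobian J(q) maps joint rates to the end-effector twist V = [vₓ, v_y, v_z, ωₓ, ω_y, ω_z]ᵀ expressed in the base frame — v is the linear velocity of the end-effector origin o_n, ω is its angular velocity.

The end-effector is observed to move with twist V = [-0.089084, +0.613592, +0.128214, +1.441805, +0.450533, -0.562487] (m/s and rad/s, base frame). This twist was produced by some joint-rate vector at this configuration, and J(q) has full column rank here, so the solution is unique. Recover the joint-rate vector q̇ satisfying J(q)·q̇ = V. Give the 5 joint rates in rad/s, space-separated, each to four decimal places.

0.4730 -0.7770 0.9190 0.5620 0.3940

o_n = [-0.3759, -0.9376, -0.0052]
J₁: ẑ×o_n = [0.9376, -0.3759, 0.0000], ω = ẑ
J2: z=[0.0000, 0.0000, 1.0000] o=[-0.5710, -0.2662, 0.5800] → [0.6713, 0.1951, -0.0000, 0.0000, 0.0000, 1.0000]
J3: z=[0.9945, 0.1045, 0.0000] o=[-0.5041, -0.9027, 0.5800] → [-0.0612, 0.5820, -0.0480, 0.9945, 0.1045, 0.0000]
J4: z=[0.9945, 0.1045, 0.0000] o=[-0.2082, -1.0388, 0.5447] → [-0.0575, 0.5469, 0.1182, 0.9945, 0.1045, 0.0000]
J5: z=[-0.0789, 0.7506, -0.6561] o=[0.0291, -1.3833, 0.1220] → [0.1969, 0.2557, 0.2688, -0.0789, 0.7506, -0.6561]
q̇ = J⁺·V = [0.4730, -0.7770, 0.9190, 0.5620, 0.3940]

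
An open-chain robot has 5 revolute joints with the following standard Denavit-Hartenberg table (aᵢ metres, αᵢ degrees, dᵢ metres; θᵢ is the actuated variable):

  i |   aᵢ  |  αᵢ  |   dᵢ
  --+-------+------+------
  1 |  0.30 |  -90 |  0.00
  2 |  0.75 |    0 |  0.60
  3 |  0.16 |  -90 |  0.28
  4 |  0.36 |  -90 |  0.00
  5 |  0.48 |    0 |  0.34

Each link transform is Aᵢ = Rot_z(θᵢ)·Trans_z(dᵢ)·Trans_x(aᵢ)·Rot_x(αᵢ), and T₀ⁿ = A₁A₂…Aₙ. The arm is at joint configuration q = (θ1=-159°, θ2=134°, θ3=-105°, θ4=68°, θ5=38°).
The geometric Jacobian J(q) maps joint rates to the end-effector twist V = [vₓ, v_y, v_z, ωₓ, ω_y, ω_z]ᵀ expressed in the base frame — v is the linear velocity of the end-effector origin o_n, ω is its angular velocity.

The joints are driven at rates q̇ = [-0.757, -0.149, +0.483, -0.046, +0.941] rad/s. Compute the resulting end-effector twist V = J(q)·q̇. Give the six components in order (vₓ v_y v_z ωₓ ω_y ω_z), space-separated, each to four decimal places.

o_n = [-0.0021, -0.0738, -0.3399]
J₁: ẑ×o_n = [0.0738, -0.0021, 0.0000], ω = ẑ
J2: z=[0.3584, -0.9336, 0.0000] o=[-0.2801, -0.1075, 0.0000] → [0.3173, 0.1218, 0.2716, 0.3584, -0.9336, 0.0000]
J3: z=[0.3584, -0.9336, 0.0000] o=[0.4213, -0.4810, -0.5395] → [-0.1864, -0.0715, -0.2494, 0.3584, -0.9336, 0.0000]
J4: z=[0.4526, 0.1737, -0.8746] o=[0.3910, -0.7925, -0.6171] → [0.6768, 0.2183, 0.3936, 0.4526, 0.1737, -0.8746]
J5: z=[0.6228, 0.6403, 0.4495] o=[0.1613, -0.5232, -0.6825] → [0.0174, -0.2868, 0.3845, 0.6228, 0.6403, 0.4495]
V = J·q̇ = [-0.2079, -0.3311, 0.1828, 0.6850, 0.2828, -0.2938]

-0.2079 -0.3311 0.1828 0.6850 0.2828 -0.2938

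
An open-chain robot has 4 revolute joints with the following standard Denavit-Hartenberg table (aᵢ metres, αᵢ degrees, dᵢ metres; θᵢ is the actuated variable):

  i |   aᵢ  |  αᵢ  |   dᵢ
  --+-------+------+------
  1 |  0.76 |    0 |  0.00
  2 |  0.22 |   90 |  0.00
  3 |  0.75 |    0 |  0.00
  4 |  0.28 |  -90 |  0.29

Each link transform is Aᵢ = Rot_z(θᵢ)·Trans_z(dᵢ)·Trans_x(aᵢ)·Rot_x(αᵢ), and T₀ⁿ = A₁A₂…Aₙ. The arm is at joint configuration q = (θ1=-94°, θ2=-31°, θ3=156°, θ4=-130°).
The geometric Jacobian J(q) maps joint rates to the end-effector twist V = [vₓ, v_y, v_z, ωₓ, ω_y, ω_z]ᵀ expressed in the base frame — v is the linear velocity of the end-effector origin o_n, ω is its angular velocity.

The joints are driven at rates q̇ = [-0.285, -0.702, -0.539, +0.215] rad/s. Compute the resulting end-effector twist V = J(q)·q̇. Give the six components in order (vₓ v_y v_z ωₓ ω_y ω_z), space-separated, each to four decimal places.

0.0036 -0.0386 0.2878 0.2654 -0.1858 -0.9870

o_n = [-0.1681, -0.4169, 0.4278]
J₁: ẑ×o_n = [0.4169, -0.1681, 0.0000], ω = ẑ
J2: z=[0.0000, 0.0000, 1.0000] o=[-0.0530, -0.7581, 0.0000] → [-0.3412, -0.1151, 0.0000, 0.0000, 0.0000, 1.0000]
J3: z=[-0.8192, 0.5736, 0.0000] o=[-0.1792, -0.9384, 0.0000] → [0.2454, 0.3504, -0.4335, -0.8192, 0.5736, 0.0000]
J4: z=[-0.8192, 0.5736, 0.0000] o=[0.2138, -0.3771, 0.3051] → [0.0704, 0.1005, 0.2517, -0.8192, 0.5736, 0.0000]
V = J·q̇ = [0.0036, -0.0386, 0.2878, 0.2654, -0.1858, -0.9870]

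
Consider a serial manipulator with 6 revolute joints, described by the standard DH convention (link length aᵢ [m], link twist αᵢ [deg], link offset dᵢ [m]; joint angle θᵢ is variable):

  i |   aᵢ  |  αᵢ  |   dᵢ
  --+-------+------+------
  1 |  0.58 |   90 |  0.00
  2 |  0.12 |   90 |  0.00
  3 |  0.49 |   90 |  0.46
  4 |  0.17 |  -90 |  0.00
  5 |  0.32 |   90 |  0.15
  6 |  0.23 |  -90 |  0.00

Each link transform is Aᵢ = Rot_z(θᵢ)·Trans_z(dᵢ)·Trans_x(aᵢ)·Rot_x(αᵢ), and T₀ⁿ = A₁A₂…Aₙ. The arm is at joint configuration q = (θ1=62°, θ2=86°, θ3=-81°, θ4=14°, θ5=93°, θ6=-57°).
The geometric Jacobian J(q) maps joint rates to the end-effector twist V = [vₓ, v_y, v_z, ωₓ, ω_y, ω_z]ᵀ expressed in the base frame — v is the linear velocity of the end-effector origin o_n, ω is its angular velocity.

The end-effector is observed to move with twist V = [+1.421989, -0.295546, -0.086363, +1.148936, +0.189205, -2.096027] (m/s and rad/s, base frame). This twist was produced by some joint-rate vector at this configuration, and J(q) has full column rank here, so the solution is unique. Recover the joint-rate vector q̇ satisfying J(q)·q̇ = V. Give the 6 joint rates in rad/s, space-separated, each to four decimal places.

o_n = [0.0074, 1.2179, 0.6265]
J₁: ẑ×o_n = [-1.2179, 0.0074, 0.0000], ω = ẑ
J2: z=[0.8829, -0.4695, 0.0000] o=[0.2723, 0.5121, 0.0000] → [-0.2941, -0.5531, 0.4988, 0.8829, -0.4695, 0.0000]
J3: z=[0.4683, 0.8808, -0.0698] o=[0.2762, 0.5195, 0.1197] → [0.4951, -0.2186, 0.5639, 0.4683, 0.8808, -0.0698]
J4: z=[-0.1705, 0.0126, -0.9853] o=[0.0668, 1.1566, 0.1641] → [0.0662, 0.1374, -0.0097, -0.1705, 0.0126, -0.9853]
J5: z=[0.6642, 0.7401, -0.1054] o=[-0.0569, 1.2709, 0.1870] → [0.3197, -0.2987, -0.0828, 0.6642, 0.7401, -0.1054]
J6: z=[-0.7180, 0.6708, 0.1859] o=[0.1094, 1.3666, 0.4837] → [0.1234, 0.0835, 0.1752, -0.7180, 0.6708, 0.1859]
q̇ = J⁺·V = [-0.9410, 0.1090, 0.1400, 0.9200, 0.8630, -0.7950]

-0.9410 0.1090 0.1400 0.9200 0.8630 -0.7950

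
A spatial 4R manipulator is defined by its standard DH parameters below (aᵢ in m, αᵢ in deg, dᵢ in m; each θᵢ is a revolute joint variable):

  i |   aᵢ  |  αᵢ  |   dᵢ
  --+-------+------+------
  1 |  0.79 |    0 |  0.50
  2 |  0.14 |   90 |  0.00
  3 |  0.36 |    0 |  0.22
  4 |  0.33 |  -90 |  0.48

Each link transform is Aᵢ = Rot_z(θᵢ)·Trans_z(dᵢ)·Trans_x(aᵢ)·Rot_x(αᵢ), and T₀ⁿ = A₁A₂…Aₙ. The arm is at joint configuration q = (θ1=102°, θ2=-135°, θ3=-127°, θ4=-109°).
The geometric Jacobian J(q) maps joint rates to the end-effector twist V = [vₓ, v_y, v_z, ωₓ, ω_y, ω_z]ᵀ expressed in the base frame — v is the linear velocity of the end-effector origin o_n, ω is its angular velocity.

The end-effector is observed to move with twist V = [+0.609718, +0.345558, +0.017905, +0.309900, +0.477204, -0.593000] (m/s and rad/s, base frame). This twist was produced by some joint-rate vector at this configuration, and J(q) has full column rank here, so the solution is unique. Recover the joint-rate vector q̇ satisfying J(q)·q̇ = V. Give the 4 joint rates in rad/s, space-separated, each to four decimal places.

-0.8360 0.2430 0.4020 -0.9710

o_n = [-0.7645, 0.3279, 0.4861]
J₁: ẑ×o_n = [-0.3279, -0.7645, 0.0000], ω = ẑ
J2: z=[0.0000, 0.0000, 1.0000] o=[-0.1643, 0.7727, 0.5000] → [0.4448, -0.6003, 0.0000, 0.0000, 0.0000, 1.0000]
J3: z=[-0.5446, -0.8387, 0.0000] o=[-0.0468, 0.6965, 0.5000] → [0.0117, -0.0076, -0.4012, -0.5446, -0.8387, 0.0000]
J4: z=[-0.5446, -0.8387, 0.0000] o=[-0.3484, 0.6300, 0.2125] → [-0.2294, 0.1490, -0.1845, -0.5446, -0.8387, 0.0000]
q̇ = J⁺·V = [-0.8360, 0.2430, 0.4020, -0.9710]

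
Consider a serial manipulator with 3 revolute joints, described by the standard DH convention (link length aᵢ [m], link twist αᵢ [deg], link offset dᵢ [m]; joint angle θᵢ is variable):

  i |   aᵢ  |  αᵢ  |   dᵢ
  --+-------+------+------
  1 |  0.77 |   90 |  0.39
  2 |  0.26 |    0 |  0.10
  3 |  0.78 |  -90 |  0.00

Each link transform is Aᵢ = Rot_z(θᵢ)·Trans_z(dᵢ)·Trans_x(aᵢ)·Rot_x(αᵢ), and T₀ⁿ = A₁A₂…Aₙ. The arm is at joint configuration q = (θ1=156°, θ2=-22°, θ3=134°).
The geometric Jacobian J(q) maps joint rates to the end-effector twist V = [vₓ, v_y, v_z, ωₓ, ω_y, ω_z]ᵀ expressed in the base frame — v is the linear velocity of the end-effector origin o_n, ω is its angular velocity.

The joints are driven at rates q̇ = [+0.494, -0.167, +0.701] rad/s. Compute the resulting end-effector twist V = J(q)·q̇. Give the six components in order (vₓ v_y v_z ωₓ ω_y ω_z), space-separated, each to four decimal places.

o_n = [-0.6161, 0.3837, 1.0158]
J₁: ẑ×o_n = [-0.3837, -0.6161, 0.0000], ω = ẑ
J2: z=[0.4067, 0.9135, 0.0000] o=[-0.7034, 0.3132, 0.3900] → [0.5717, -0.2545, -0.0511, 0.4067, 0.9135, 0.0000]
J3: z=[0.4067, 0.9135, 0.0000] o=[-0.8830, 0.5026, 0.2926] → [0.6607, -0.2942, -0.2922, 0.4067, 0.9135, 0.0000]
V = J·q̇ = [0.1781, -0.4680, -0.1963, 0.2172, 0.4878, 0.4940]

0.1781 -0.4680 -0.1963 0.2172 0.4878 0.4940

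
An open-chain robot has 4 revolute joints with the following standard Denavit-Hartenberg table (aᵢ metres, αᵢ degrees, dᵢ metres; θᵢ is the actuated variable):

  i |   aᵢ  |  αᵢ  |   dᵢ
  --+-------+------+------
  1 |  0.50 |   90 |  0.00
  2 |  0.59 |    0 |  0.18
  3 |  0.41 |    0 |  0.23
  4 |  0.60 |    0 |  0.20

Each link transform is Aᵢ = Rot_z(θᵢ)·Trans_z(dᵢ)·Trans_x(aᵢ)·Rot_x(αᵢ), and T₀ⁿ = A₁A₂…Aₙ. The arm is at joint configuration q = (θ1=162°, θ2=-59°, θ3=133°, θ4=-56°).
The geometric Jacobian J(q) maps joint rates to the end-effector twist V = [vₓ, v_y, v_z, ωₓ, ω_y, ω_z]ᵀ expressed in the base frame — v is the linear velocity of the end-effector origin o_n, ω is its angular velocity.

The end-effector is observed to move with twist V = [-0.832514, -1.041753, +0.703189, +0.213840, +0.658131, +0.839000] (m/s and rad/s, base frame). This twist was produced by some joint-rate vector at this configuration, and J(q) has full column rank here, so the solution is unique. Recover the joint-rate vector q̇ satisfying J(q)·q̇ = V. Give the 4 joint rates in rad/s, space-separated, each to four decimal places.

0.8390 0.7420 -0.0090 -0.0410

o_n = [-1.2262, 1.0398, 0.0738]
J₁: ẑ×o_n = [-1.0398, -1.2262, 0.0000], ω = ẑ
J2: z=[0.3090, 0.9511, 0.0000] o=[-0.4755, 0.1545, 0.0000] → [0.0702, -0.0228, 0.9875, 0.3090, 0.9511, 0.0000]
J3: z=[0.3090, 0.9511, 0.0000] o=[-0.7089, 0.4196, -0.5057] → [0.5512, -0.1791, 0.6836, 0.3090, 0.9511, 0.0000]
J4: z=[0.3090, 0.9511, 0.0000] o=[-0.7453, 0.6733, -0.1116] → [0.1763, -0.0573, 0.5706, 0.3090, 0.9511, 0.0000]
q̇ = J⁺·V = [0.8390, 0.7420, -0.0090, -0.0410]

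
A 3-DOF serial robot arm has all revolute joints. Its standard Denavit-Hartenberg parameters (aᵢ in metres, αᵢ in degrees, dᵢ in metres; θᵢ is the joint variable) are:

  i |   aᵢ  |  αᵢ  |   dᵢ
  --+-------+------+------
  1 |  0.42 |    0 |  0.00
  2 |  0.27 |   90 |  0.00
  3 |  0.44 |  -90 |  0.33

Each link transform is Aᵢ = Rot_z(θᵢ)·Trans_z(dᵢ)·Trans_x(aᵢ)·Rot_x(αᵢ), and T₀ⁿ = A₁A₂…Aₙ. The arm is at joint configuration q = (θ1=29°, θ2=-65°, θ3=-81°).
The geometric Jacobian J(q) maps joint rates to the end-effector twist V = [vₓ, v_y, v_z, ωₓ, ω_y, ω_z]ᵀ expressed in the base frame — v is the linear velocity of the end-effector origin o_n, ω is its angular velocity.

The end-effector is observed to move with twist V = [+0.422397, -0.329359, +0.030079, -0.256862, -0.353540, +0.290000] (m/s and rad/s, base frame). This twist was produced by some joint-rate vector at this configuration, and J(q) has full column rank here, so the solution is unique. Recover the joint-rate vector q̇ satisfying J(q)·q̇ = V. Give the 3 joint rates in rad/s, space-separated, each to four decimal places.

-0.6560 0.9460 0.4370

o_n = [0.4475, -0.2625, -0.4346]
J₁: ẑ×o_n = [0.2625, 0.4475, -0.0000], ω = ẑ
J2: z=[0.0000, 0.0000, 1.0000] o=[0.3673, 0.2036, 0.0000] → [0.4661, 0.0802, -0.0000, 0.0000, 0.0000, 1.0000]
J3: z=[-0.5878, -0.8090, 0.0000] o=[0.5858, 0.0449, 0.0000] → [0.3516, -0.2554, 0.0688, -0.5878, -0.8090, 0.0000]
q̇ = J⁺·V = [-0.6560, 0.9460, 0.4370]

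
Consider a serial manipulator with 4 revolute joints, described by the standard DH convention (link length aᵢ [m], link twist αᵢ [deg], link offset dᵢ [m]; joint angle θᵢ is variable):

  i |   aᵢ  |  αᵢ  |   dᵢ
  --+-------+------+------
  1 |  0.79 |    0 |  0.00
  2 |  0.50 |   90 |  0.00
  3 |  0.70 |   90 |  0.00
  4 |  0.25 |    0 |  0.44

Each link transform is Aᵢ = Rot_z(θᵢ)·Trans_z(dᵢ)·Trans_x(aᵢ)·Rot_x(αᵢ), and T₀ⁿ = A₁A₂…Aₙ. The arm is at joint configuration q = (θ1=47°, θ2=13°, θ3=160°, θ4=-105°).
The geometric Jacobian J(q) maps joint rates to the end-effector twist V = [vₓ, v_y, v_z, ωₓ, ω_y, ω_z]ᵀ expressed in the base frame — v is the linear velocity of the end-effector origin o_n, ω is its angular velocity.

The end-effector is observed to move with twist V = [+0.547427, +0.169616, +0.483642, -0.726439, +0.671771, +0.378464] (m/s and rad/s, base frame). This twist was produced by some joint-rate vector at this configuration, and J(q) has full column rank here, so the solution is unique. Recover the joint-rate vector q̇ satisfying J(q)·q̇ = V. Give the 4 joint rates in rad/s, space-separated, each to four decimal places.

o_n = [0.3564, 0.7448, 0.6307]
J₁: ẑ×o_n = [-0.7448, 0.3564, 0.0000], ω = ẑ
J2: z=[0.0000, 0.0000, 1.0000] o=[0.5388, 0.5778, 0.0000] → [-0.1671, -0.1824, 0.0000, 0.0000, 0.0000, 1.0000]
J3: z=[0.8660, -0.5000, 0.0000] o=[0.7888, 1.0108, 0.0000] → [-0.3154, -0.5462, -0.4465, 0.8660, -0.5000, 0.0000]
J4: z=[0.1710, 0.2962, 0.9397] o=[0.4599, 0.4411, 0.2394] → [-0.1695, -0.1642, 0.0826, 0.1710, 0.2962, 0.9397]
q̇ = J⁺·V = [-0.5440, 0.3220, -0.9650, 0.6390]

-0.5440 0.3220 -0.9650 0.6390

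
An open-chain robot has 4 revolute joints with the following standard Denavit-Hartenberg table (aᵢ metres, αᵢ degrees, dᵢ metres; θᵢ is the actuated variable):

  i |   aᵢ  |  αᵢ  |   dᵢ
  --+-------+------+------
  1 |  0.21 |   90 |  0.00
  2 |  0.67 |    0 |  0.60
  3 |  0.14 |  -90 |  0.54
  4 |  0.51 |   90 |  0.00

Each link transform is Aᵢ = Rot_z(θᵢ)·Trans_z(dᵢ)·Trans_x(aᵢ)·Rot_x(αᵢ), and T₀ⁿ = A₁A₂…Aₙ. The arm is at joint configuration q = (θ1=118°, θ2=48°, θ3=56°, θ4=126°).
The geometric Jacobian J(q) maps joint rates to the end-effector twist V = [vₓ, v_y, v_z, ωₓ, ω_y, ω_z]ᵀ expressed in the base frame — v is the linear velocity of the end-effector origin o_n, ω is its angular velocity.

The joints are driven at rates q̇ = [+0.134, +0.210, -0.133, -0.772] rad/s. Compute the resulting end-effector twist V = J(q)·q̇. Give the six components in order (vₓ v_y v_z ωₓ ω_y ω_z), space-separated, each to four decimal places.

-0.2529 -0.2163 0.4062 -0.2837 0.6975 0.3208

o_n = [0.3150, 0.9569, 0.3429]
J₁: ẑ×o_n = [-0.9569, 0.3150, 0.0000], ω = ẑ
J2: z=[0.8829, 0.4695, 0.0000] o=[-0.0986, 0.1854, 0.0000] → [0.1610, -0.3027, 0.4870, 0.8829, 0.4695, 0.0000]
J3: z=[0.8829, 0.4695, 0.0000] o=[0.2207, 0.8629, 0.4979] → [-0.0728, 0.1369, 0.0387, 0.8829, 0.4695, 0.0000]
J4: z=[0.4555, -0.8567, -0.2419] o=[0.7134, 1.0866, 0.6337] → [0.2178, 0.2289, -0.4003, 0.4555, -0.8567, -0.2419]
V = J·q̇ = [-0.2529, -0.2163, 0.4062, -0.2837, 0.6975, 0.3208]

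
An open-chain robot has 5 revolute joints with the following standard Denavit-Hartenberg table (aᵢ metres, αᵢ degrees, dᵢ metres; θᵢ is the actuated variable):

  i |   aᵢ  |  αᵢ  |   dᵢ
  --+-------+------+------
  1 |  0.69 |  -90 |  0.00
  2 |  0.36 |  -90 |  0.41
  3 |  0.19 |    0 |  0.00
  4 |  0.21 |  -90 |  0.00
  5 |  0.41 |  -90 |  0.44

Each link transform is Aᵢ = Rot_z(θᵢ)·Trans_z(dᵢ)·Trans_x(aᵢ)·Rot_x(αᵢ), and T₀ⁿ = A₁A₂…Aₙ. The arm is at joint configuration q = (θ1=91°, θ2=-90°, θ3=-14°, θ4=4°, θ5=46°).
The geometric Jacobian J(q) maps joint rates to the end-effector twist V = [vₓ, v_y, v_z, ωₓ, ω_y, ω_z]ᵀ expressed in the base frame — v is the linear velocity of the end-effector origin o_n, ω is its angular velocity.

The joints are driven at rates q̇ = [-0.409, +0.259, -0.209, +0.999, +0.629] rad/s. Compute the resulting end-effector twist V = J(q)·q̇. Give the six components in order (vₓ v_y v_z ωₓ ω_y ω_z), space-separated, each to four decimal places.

0.5978 0.1627 -0.3904 0.3466 0.7962 -0.2998

o_n = [-0.1155, 0.3931, 1.1081]
J₁: ẑ×o_n = [-0.3931, -0.1155, 0.0000], ω = ẑ
J2: z=[-0.9998, -0.0175, 0.0000] o=[-0.0120, 0.6899, 0.0000] → [-0.0193, 1.1079, 0.2949, -0.9998, -0.0175, 0.0000]
J3: z=[-0.0175, 0.9998, -0.0000] o=[-0.4220, 0.6827, 0.3600] → [0.7479, 0.0131, -0.3014, -0.0175, 0.9998, -0.0000]
J4: z=[-0.0175, 0.9998, -0.0000] o=[-0.4679, 0.6819, 0.5444] → [0.5636, 0.0098, -0.3474, -0.0175, 0.9998, -0.0000]
J5: z=[0.9847, 0.0172, 0.1736] o=[-0.5044, 0.6813, 0.7512] → [0.0562, -0.2839, -0.2904, 0.9847, 0.0172, 0.1736]
V = J·q̇ = [0.5978, 0.1627, -0.3904, 0.3466, 0.7962, -0.2998]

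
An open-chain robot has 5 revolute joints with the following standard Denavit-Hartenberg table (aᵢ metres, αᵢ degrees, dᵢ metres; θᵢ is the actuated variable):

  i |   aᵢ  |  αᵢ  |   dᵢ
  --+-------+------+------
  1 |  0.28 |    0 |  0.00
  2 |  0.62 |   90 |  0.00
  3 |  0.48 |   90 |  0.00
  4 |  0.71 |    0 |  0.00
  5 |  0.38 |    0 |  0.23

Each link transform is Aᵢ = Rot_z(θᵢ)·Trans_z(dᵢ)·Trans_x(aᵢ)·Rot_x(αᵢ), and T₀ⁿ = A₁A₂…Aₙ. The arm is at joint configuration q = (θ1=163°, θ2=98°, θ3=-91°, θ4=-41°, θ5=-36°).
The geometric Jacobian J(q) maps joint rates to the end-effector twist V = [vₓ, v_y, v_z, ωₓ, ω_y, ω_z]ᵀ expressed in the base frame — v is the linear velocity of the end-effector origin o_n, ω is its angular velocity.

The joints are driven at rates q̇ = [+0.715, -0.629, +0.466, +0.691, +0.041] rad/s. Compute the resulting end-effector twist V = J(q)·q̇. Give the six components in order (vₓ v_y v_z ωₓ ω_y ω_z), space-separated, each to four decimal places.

-0.5217 -0.5525 -0.7089 -0.3458 0.7958 0.0988

o_n = [0.5000, -0.4152, -1.0971]
J₁: ẑ×o_n = [0.4152, 0.5000, -0.0000], ω = ẑ
J2: z=[0.0000, 0.0000, 1.0000] o=[-0.2678, 0.0819, 0.0000] → [0.4970, 0.7678, -0.0000, 0.0000, 0.0000, 1.0000]
J3: z=[-0.9877, 0.1564, 0.0000] o=[-0.3648, -0.5305, 0.0000] → [-0.1716, -1.0836, -0.2492, -0.9877, 0.1564, 0.0000]
J4: z=[0.1564, 0.9875, 0.0175] o=[-0.3634, -0.5222, -0.4799] → [-0.6114, 0.1116, -0.8359, 0.1564, 0.9875, 0.0175]
J5: z=[0.1564, 0.9875, 0.0175] o=[0.0981, -0.5859, -1.0157] → [-0.0834, 0.0198, -0.3702, 0.1564, 0.9875, 0.0175]
V = J·q̇ = [-0.5217, -0.5525, -0.7089, -0.3458, 0.7958, 0.0988]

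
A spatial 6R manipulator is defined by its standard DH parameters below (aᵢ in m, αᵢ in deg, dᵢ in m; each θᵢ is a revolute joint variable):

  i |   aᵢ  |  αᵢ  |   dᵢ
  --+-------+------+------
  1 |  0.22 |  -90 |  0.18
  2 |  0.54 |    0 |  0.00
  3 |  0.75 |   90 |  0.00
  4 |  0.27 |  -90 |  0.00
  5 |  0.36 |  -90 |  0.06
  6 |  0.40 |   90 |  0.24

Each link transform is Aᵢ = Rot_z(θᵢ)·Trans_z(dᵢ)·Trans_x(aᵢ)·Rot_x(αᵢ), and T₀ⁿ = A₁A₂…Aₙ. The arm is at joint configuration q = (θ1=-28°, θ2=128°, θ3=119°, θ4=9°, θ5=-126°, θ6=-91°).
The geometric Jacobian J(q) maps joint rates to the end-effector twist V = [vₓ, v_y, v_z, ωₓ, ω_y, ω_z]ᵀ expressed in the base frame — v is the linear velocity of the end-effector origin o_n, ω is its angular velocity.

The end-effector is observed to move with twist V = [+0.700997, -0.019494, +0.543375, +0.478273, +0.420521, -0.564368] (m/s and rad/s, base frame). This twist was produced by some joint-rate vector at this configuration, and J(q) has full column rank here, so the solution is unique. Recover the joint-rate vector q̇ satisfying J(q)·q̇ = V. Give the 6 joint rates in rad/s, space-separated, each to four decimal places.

-0.3160 0.0180 0.5500 0.1140 0.0770 -0.3810

o_n = [-0.5353, 0.8446, 0.4453]
J₁: ẑ×o_n = [-0.8446, -0.5353, 0.0000], ω = ẑ
J2: z=[0.4695, 0.8829, 0.0000] o=[0.1942, -0.1033, 0.1800] → [0.2342, -0.1245, 1.0892, 0.4695, 0.8829, 0.0000]
J3: z=[0.4695, 0.8829, 0.0000] o=[-0.0993, 0.0528, -0.2455] → [0.6099, -0.3243, 0.7567, 0.4695, 0.8829, 0.0000]
J4: z=[-0.8128, 0.4322, -0.3907] o=[-0.3580, 0.1904, 0.4449] → [0.2558, 0.0696, -0.4551, -0.8128, 0.4322, -0.3907]
J5: z=[0.5177, 0.8434, -0.1440] o=[-0.4302, 0.2766, 0.6903] → [-0.1249, 0.1420, 0.3827, 0.5177, 0.8434, -0.1440]
J6: z=[-0.6940, 0.5123, 0.5059] o=[-0.5793, 0.3855, 0.3755] → [-0.1965, 0.0707, -0.3412, -0.6940, 0.5123, 0.5059]
q̇ = J⁺·V = [-0.3160, 0.0180, 0.5500, 0.1140, 0.0770, -0.3810]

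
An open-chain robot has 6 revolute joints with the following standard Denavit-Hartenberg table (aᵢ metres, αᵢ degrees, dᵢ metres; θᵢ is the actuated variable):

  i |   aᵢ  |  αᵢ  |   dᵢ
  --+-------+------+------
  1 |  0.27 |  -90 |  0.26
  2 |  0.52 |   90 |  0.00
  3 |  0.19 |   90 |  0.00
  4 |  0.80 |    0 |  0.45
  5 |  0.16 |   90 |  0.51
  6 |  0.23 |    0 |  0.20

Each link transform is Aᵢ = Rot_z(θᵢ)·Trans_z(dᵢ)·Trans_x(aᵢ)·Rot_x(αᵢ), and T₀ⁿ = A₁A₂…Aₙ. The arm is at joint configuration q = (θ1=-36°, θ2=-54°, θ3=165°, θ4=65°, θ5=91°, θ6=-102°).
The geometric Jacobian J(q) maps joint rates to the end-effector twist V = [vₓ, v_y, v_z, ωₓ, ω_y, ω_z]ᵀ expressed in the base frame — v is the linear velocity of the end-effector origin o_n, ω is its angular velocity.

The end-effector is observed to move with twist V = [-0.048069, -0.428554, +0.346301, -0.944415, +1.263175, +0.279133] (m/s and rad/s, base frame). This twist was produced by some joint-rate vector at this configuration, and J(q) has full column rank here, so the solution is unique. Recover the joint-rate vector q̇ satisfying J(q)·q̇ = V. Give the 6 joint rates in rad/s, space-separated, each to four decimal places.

-0.5420 0.0100 0.9560 0.9930 -0.6090 0.8160

o_n = [0.1938, 0.8990, 0.9988]
J₁: ẑ×o_n = [-0.8990, 0.1938, 0.0000], ω = ẑ
J2: z=[0.5878, 0.8090, 0.0000] o=[0.2184, -0.1587, 0.2600] → [0.5977, -0.4343, 0.6417, 0.5878, 0.8090, 0.0000]
J3: z=[-0.6545, 0.4755, 0.5878] o=[0.4657, -0.3384, 0.6807] → [-0.5760, 0.0484, -0.6805, -0.6545, 0.4755, 0.5878]
J4: z=[0.6908, 0.6920, 0.2094] o=[0.4073, -0.2352, 0.5322] → [0.0854, -0.3671, 0.9313, 0.6908, 0.6920, 0.2094]
J5: z=[0.6908, 0.6920, 0.2094] o=[0.1398, 0.6046, 0.7884] → [0.0840, -0.1341, 0.1660, 0.6908, 0.6920, 0.2094]
J6: z=[-0.7229, 0.6553, 0.2191] o=[0.4944, 0.9091, 1.0477] → [-0.0298, -0.1012, 0.2044, -0.7229, 0.6553, 0.2191]
q̇ = J⁺·V = [-0.5420, 0.0100, 0.9560, 0.9930, -0.6090, 0.8160]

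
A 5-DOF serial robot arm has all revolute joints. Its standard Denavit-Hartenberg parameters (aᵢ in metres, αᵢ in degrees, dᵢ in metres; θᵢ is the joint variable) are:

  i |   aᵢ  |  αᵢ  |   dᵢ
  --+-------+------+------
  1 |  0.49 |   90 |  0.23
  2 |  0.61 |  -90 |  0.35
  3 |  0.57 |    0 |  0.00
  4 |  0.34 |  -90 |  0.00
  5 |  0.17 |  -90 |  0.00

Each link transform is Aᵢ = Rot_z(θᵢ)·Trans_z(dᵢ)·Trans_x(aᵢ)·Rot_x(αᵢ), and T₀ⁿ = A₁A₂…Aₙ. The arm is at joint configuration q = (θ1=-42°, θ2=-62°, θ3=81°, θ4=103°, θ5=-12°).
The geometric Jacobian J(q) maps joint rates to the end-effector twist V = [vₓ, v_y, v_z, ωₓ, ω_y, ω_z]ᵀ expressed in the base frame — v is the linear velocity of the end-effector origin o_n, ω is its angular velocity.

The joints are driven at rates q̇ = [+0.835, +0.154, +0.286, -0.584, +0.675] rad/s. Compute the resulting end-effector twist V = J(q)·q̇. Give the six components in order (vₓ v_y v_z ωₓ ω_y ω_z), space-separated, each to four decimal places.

0.2245 0.7205 0.1386 -0.7327 -0.4536 0.6535

o_n = [0.5739, -0.2777, 0.0752]
J₁: ẑ×o_n = [0.2777, 0.5739, -0.0000], ω = ẑ
J2: z=[-0.6691, -0.7431, 0.0000] o=[0.3641, -0.3279, 0.2300] → [0.1150, -0.1036, 0.1223, -0.6691, -0.7431, 0.0000]
J3: z=[0.6562, -0.5908, 0.4695] o=[0.3428, -0.7796, -0.3086] → [-0.4624, -0.1433, 0.4659, 0.6562, -0.5908, 0.4695]
J4: z=[0.6562, -0.5908, 0.4695] o=[0.7506, -0.3892, -0.3873] → [-0.3256, -0.3864, -0.0312, 0.6562, -0.5908, 0.4695]
J5: z=[-0.6432, -0.7632, -0.0616] o=[0.6164, -0.3003, -0.0879] → [-0.1231, 0.1075, -0.0469, -0.6432, -0.7632, -0.0616]
V = J·q̇ = [0.2245, 0.7205, 0.1386, -0.7327, -0.4536, 0.6535]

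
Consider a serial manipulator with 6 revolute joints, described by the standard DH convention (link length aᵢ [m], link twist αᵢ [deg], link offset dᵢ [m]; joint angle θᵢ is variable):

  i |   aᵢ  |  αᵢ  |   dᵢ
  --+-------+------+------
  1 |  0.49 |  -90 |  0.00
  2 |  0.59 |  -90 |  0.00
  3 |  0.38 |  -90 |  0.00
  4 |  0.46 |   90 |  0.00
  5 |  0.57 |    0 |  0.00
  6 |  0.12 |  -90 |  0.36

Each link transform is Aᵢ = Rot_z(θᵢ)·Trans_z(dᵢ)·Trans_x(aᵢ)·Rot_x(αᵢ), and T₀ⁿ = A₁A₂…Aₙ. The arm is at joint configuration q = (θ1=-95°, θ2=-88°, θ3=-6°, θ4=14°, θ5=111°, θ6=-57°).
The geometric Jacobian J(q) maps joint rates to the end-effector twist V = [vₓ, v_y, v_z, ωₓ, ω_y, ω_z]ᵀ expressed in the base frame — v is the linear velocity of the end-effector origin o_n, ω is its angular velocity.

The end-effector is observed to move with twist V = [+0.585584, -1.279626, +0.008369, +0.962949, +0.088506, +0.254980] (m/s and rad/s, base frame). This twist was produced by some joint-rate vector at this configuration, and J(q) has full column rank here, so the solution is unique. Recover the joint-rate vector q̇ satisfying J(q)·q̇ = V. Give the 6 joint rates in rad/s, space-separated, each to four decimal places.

0.1310 0.7240 -0.7420 -0.2140 0.0960 0.4870

o_n = [-0.6124, -0.7598, 1.4248]
J₁: ẑ×o_n = [0.7598, -0.6124, 0.0000], ω = ẑ
J2: z=[0.9962, -0.0872, 0.0000] o=[-0.0427, -0.4881, 0.0000] → [-0.1242, -1.4194, -0.3203, 0.9962, -0.0872, 0.0000]
J3: z=[-0.0871, -0.9956, -0.0349] o=[-0.0445, -0.5086, 0.5896] → [-0.8403, 0.0926, -0.5435, -0.0871, -0.9956, -0.0349]
J4: z=[-0.9911, 0.0830, 0.1045] o=[-0.0061, -0.5252, 0.9673] → [0.0625, 0.3901, 0.2828, -0.9911, 0.0830, 0.1045]
J5: z=[-0.0601, -0.9766, 0.2066] o=[0.0487, -0.4340, 1.4148] → [0.0576, -0.1360, -0.6261, -0.0601, -0.9766, 0.2066]
J6: z=[-0.0601, -0.9766, 0.2066] o=[-0.5030, -0.4303, 1.2717] → [-0.0815, -0.0134, -0.0871, -0.0601, -0.9766, 0.2066]
q̇ = J⁺·V = [0.1310, 0.7240, -0.7420, -0.2140, 0.0960, 0.4870]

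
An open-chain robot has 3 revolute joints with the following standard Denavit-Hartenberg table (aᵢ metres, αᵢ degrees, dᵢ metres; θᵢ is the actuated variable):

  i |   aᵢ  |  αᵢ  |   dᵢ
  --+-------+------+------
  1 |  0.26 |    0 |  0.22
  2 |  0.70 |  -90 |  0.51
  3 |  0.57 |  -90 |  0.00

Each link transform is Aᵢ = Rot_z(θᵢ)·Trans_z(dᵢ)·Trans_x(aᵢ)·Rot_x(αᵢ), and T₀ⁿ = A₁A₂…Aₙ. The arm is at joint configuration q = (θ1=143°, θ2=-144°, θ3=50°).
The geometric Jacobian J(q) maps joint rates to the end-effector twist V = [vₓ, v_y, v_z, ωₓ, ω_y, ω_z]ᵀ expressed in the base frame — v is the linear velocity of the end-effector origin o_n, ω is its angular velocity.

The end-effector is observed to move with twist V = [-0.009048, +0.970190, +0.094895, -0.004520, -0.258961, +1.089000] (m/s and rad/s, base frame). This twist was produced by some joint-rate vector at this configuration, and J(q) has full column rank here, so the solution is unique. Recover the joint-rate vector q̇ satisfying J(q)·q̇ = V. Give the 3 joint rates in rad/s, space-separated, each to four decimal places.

o_n = [0.8586, 0.1379, 0.2934]
J₁: ẑ×o_n = [-0.1379, 0.8586, 0.0000], ω = ẑ
J2: z=[0.0000, 0.0000, 1.0000] o=[-0.2076, 0.1565, 0.2200] → [0.0186, 1.0662, -0.0000, 0.0000, 0.0000, 1.0000]
J3: z=[0.0175, 0.9998, 0.0000] o=[0.4922, 0.1443, 0.7300] → [-0.4366, 0.0076, -0.3664, 0.0175, 0.9998, 0.0000]
q̇ = J⁺·V = [0.9100, 0.1790, -0.2590]

0.9100 0.1790 -0.2590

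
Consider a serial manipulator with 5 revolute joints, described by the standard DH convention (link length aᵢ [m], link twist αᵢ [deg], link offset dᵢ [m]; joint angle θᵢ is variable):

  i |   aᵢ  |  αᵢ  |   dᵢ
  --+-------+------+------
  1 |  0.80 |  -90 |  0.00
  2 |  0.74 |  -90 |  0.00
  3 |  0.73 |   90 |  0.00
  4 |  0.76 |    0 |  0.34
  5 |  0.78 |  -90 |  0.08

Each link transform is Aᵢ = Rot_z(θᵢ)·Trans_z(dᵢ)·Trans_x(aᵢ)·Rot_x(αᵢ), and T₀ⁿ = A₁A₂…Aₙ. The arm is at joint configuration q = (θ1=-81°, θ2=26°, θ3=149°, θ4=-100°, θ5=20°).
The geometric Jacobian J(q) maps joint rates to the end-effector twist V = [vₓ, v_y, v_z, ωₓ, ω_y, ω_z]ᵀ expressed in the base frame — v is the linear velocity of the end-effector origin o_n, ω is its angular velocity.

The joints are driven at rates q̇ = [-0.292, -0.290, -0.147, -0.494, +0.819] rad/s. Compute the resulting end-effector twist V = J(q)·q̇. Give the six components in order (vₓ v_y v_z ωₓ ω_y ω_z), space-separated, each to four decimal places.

-0.5730 0.3415 0.0874 -0.5280 -0.3012 -0.2333

o_n = [-0.4535, -1.8530, 1.2195]
J₁: ẑ×o_n = [1.8530, -0.4535, 0.0000], ω = ẑ
J2: z=[0.9877, 0.1564, 0.0000] o=[0.1251, -0.7902, 0.0000] → [0.1908, -1.2045, -0.9593, 0.9877, 0.1564, 0.0000]
J3: z=[-0.0686, 0.4330, -0.8988] o=[0.2292, -1.4471, -0.3244] → [0.3036, 0.7195, 0.3234, -0.0686, 0.4330, -0.8988]
J4: z=[-0.7742, -0.5913, -0.2258] o=[-0.2301, -0.9504, -0.0501] → [-0.9545, 1.0333, 0.5668, -0.7742, -0.5913, -0.2258]
J5: z=[-0.7742, -0.5913, -0.2258] o=[-0.3590, -1.5653, 0.4963] → [-0.4926, 0.5813, 0.1669, -0.7742, -0.5913, -0.2258]
V = J·q̇ = [-0.5730, 0.3415, 0.0874, -0.5280, -0.3012, -0.2333]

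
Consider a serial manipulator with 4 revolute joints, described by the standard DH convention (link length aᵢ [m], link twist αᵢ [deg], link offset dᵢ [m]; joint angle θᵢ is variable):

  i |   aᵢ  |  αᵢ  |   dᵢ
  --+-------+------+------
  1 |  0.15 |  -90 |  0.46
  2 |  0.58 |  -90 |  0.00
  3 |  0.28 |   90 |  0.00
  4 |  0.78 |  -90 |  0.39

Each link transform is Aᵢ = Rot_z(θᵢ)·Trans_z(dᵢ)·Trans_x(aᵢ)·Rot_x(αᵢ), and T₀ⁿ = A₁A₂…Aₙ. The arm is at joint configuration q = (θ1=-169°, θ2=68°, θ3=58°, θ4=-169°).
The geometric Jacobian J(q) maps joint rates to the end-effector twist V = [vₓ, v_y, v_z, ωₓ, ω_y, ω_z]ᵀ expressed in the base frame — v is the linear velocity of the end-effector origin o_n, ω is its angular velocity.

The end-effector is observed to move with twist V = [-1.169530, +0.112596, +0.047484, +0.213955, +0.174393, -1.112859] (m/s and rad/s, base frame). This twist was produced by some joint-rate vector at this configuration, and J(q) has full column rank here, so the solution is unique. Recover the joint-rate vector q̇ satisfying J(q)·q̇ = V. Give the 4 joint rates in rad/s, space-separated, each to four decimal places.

o_n = [-0.4049, -0.7088, -0.0900]
J₁: ẑ×o_n = [0.7088, -0.4049, 0.0000], ω = ẑ
J2: z=[0.1908, -0.9816, 0.0000] o=[-0.1472, -0.0286, 0.4600] → [0.5399, 0.1050, -0.3828, 0.1908, -0.9816, 0.0000]
J3: z=[0.9101, 0.1769, -0.3746] o=[-0.3605, -0.0701, -0.0778] → [-0.2415, 0.0278, -0.5735, 0.9101, 0.1769, -0.3746]
J4: z=[-0.2107, -0.5808, -0.7863] o=[-0.4604, 0.1524, -0.2153] → [-0.7500, -0.0172, 0.2137, -0.2107, -0.5808, -0.7863]
q̇ = J⁺·V = [-0.3990, -0.4870, 0.4930, 0.6730]

-0.3990 -0.4870 0.4930 0.6730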